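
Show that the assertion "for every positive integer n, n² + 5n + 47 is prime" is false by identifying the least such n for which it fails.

For n = 1, 2, 3, 4, …, 35, 36, 37 the conclusion holds.
n = 38: n² + 5n + 47 = 1681 = 41 × 41, composite.
Thus n = 38 disproves the claim, and no smaller n works.

n = 38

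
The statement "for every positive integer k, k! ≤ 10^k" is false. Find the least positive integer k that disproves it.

k = 25

We need the least positive integer k for which k! > 10^k.
The first 24 eligible values, up to k = 24, all satisfy the conclusion.
k = 25: k! = 15511210043330985984000000 and 10^k = 10000000000000000000000000, so 15511210043330985984000000 > 10000000000000000000000000.
Thus k = 25 disproves the claim, and no smaller k works.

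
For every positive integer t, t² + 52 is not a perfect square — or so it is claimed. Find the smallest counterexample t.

t = 12

For t = 1, 2, 3, 4, …, 9, 10, 11 the conclusion holds.
t = 12: 12² + 52 = 196 = 14², a perfect square.
Hence t = 12 is a counterexample.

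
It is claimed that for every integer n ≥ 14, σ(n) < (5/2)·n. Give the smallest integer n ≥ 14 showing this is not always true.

n = 24

A counterexample is any integer n ≥ 14 such that the claim fails; we check each in order.
The first 10 eligible values, up to n = 23, all satisfy the conclusion.
n = 24: σ(24) = 60; 60 ≥ 60.
Thus n = 24 disproves the claim, and no smaller n works.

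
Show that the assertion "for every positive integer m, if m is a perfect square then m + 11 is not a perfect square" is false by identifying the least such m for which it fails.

A counterexample is any positive integer m such that m is a perfect square but m + 11 is a perfect square; we check each in order.
For m = 1, 4, 9, 16 the conclusion holds.
m = 25: 25 = 5² and 25 + 11 = 36 = 6².

m = 25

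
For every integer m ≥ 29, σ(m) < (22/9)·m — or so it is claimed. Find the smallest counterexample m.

m = 36

Check each integer m ≥ 29 in order until the claim fails.
For m = 29, 30, 31, 32, 33, 34, 35 the conclusion holds.
m = 36: σ(36) = 91; 91 ≥ 88.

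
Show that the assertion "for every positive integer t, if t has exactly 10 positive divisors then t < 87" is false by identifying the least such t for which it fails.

t = 48: τ(48) = 10; 48 < 87.
t = 80: τ(80) = 10; 80 < 87.
t = 112: τ(112) = 10; 112 ≥ 87.

t = 112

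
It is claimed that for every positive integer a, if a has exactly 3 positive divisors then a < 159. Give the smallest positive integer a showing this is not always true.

For a = 4, 9, 25, 49, 121 the conclusion holds.
a = 169: τ(169) = 3; 169 ≥ 159.
Hence a = 169 is a counterexample.

a = 169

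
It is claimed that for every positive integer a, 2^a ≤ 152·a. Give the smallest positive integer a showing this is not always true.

We need the least positive integer a for which 2^a > 152·a.
For a = 1, 2, 3, 4, 5, 6, 7, 8, 9, 10 the conclusion holds.
a = 11: 2^a = 2048 and 152·a = 1672, so 2048 > 1672.
So a = 11 is the smallest counterexample.

a = 11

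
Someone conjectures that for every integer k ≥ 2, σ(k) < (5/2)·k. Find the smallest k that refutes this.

k = 24

A counterexample is any integer k ≥ 2 such that the claim fails; we check each in order.
The first 22 eligible values, up to k = 23, all satisfy the conclusion.
k = 24: σ(24) = 60; 60 ≥ 60.
So k = 24 is the smallest counterexample.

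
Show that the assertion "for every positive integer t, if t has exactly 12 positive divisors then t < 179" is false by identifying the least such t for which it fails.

t = 198

Check each positive integer t in order until t has exactly 12 positive divisors but the claim fails.
The first 12 eligible values, up to t = 160, all satisfy the conclusion.
t = 198: τ(198) = 12; 198 ≥ 179.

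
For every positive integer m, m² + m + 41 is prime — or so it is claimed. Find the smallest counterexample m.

m = 40

For m = 1, 2, 3, 4, …, 37, 38, 39 the conclusion holds.
m = 40: m² + m + 41 = 1681 = 41 × 41, composite.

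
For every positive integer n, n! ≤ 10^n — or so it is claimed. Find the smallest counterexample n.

The first 24 eligible values, up to n = 24, all satisfy the conclusion.
n = 25: n! = 15511210043330985984000000 and 10^n = 10000000000000000000000000, so 15511210043330985984000000 > 10000000000000000000000000.

n = 25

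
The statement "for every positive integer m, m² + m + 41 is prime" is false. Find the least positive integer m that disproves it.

m = 40

A counterexample is any positive integer m such that m² + m + 41 is not prime; we check each in order.
For m = 1, 2, 3, 4, …, 37, 38, 39 the conclusion holds.
m = 40: m² + m + 41 = 1681 = 41 × 41, composite.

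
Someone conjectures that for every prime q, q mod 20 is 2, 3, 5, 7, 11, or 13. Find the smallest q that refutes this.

q = 17

A counterexample is any prime q such that the claim fails; we check each in order.
The first 6 eligible values, up to q = 13, all satisfy the conclusion.
q = 17: 17 mod 20 = 17 — not in {2, 3, 5, 7, 11, 13}.
Hence q = 17 is a counterexample.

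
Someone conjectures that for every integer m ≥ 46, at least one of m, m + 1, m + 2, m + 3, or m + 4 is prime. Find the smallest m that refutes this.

A counterexample is any integer m ≥ 46 such that m, m + 1, m + 2, m + 3, m + 4 are all composite; we check each in order.
For m = 46, 47 the conclusion holds.
m = 48: 48 = 2 × 24; 49 = 7 × 7; 50 = 2 × 25; 51 = 3 × 17; 52 = 2 × 26 — all composite.
So m = 48 is the smallest counterexample.

m = 48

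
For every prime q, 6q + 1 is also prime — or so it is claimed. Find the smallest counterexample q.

q = 19

We need the least prime q for which 6q + 1 is not prime.
The first 7 eligible values, up to q = 17, all satisfy the conclusion.
q = 19: 6q + 1 = 115 = 5 × 23, not prime.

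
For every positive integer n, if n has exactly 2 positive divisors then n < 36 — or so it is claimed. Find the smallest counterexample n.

Check each positive integer n in order until n has exactly 2 positive divisors but the claim fails.
The first 11 eligible values, up to n = 31, all satisfy the conclusion.
n = 37: τ(37) = 2; 37 ≥ 36.

n = 37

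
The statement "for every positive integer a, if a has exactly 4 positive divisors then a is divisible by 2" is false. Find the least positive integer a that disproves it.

A counterexample is any positive integer a such that a has exactly 4 positive divisors but a is not divisible by 2; we check each in order.
For a = 6, 8, 10, 14 the conclusion holds.
a = 15: τ(15) = 4; 15 mod 2 = 1.
Hence a = 15 is a counterexample.

a = 15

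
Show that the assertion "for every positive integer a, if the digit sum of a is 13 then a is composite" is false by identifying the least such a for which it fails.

a = 67

We need the least positive integer a for which the digit sum of a is 13 but a is prime.
For a = 49, 58 the conclusion holds.
a = 67: digit sum 13; 67 is prime, not composite.
So a = 67 is the smallest counterexample.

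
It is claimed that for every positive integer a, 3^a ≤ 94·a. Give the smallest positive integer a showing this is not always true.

a = 6

a = 1: 3^a = 3 and 94·a = 94, so 3 ≤ 94.
a = 2: 3^a = 9 and 94·a = 188, so 9 ≤ 188.
a = 3: 3^a = 27 and 94·a = 282, so 27 ≤ 282.
a = 4: 3^a = 81 and 94·a = 376, so 81 ≤ 376.
a = 5: 3^a = 243 and 94·a = 470, so 243 ≤ 470.
a = 6: 3^a = 729 and 94·a = 564, so 729 > 564.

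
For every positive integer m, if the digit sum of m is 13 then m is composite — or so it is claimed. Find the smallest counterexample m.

Check each positive integer m in order until the digit sum of m is 13 but m is prime.
For m = 49, 58 the conclusion holds.
m = 67: digit sum 13; 67 is prime, not composite.

m = 67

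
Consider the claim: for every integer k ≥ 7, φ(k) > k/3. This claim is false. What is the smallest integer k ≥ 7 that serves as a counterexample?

For k = 7, 8, 9, 10, 11 the conclusion holds.
k = 12: φ(12) = 4 and 12/3 = 4, so φ(12) ≤ 12/3.
So k = 12 is the smallest counterexample.

k = 12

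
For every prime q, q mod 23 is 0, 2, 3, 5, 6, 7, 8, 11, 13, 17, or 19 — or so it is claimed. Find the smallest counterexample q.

Check each prime q in order until the claim fails.
The first 11 eligible values, up to q = 31, all satisfy the conclusion.
q = 37: 37 mod 23 = 14 — not in {0, 2, 3, 5, 6, 7, 8, 11, 13, 17, 19}.

q = 37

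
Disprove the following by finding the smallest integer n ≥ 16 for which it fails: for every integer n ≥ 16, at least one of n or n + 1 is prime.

n = 20

Check each integer n ≥ 16 in order until n, n + 1 are both composite.
The first 4 eligible values, up to n = 19, all satisfy the conclusion.
n = 20: 20 = 2 × 10; 21 = 3 × 7 — both composite.
So n = 20 is the smallest counterexample.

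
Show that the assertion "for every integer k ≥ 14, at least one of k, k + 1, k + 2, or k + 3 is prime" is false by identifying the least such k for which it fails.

k = 24

Check each integer k ≥ 14 in order until k, k + 1, k + 2, k + 3 are all composite.
For k = 14, 15, 16, 17, 18, 19, 20, 21, 22, 23 the conclusion holds.
k = 24: 24 = 2 × 12; 25 = 5 × 5; 26 = 2 × 13; 27 = 3 × 9 — all composite.
Thus k = 24 disproves the claim, and no smaller k works.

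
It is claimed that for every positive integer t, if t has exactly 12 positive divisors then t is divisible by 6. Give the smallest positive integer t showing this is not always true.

t = 140

The first 8 eligible values, up to t = 132, all satisfy the conclusion.
t = 140: τ(140) = 12; 140 mod 6 = 2.
Hence t = 140 is a counterexample.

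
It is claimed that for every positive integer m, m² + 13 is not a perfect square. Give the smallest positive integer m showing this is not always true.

m = 6

The first 5 eligible values, up to m = 5, all satisfy the conclusion.
m = 6: 6² + 13 = 49 = 7², a perfect square.
Hence m = 6 is a counterexample.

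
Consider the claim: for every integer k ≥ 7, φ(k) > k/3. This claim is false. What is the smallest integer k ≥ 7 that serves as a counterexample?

We need the least integer k ≥ 7 for which the claim fails.
k = 7: φ(7) = 6 and 7/3 = 7/3, so φ(7) > 7/3.
k = 8: φ(8) = 4 and 8/3 = 8/3, so φ(8) > 8/3.
k = 9: φ(9) = 6 and 9/3 = 3, so φ(9) > 9/3.
k = 10: φ(10) = 4 and 10/3 = 10/3, so φ(10) > 10/3.
k = 11: φ(11) = 10 and 11/3 = 11/3, so φ(11) > 11/3.
k = 12: φ(12) = 4 and 12/3 = 4, so φ(12) ≤ 12/3.
Thus k = 12 disproves the claim, and no smaller k works.

k = 12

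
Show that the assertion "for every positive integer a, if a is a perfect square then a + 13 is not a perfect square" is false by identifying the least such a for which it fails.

A counterexample is any positive integer a such that a is a perfect square but a + 13 is a perfect square; we check each in order.
The first 5 eligible values, up to a = 25, all satisfy the conclusion.
a = 36: 36 = 6² and 36 + 13 = 49 = 7².
Hence a = 36 is a counterexample.

a = 36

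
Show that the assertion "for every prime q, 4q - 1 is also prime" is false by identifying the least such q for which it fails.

q = 7

For q = 2, 3, 5 the conclusion holds.
q = 7: 4q - 1 = 27 = 3 × 9, not prime.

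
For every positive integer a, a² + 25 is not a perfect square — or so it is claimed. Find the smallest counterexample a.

a = 12

A counterexample is any positive integer a such that a² + 25 is a perfect square; we check each in order.
The first 11 eligible values, up to a = 11, all satisfy the conclusion.
a = 12: 12² + 25 = 169 = 13², a perfect square.
Hence a = 12 is a counterexample.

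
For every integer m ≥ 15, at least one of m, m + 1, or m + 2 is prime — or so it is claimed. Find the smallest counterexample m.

m = 20

We need the least integer m ≥ 15 for which m, m + 1, m + 2 are all composite.
The first 5 eligible values, up to m = 19, all satisfy the conclusion.
m = 20: 20 = 2 × 10; 21 = 3 × 7; 22 = 2 × 11 — all composite.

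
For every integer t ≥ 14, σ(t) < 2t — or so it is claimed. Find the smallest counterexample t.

Check each integer t ≥ 14 in order until the claim fails.
t = 14: σ(14) = 24; 24 < 28.
t = 15: σ(15) = 24; 24 < 30.
t = 16: σ(16) = 31; 31 < 32.
t = 17: σ(17) = 18; 18 < 34.
t = 18: σ(18) = 39; 39 ≥ 36.
Thus t = 18 disproves the claim, and no smaller t works.

t = 18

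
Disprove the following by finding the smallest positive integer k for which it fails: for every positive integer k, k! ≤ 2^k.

k = 4

A counterexample is any positive integer k such that k! > 2^k; we check each in order.
k = 1: k! = 1 and 2^k = 2, so 1 ≤ 2.
k = 2: k! = 2 and 2^k = 4, so 2 ≤ 4.
k = 3: k! = 6 and 2^k = 8, so 6 ≤ 8.
k = 4: k! = 24 and 2^k = 16, so 24 > 16.
Hence k = 4 is a counterexample.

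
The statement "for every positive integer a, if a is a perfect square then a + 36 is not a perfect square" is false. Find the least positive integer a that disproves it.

A counterexample is any positive integer a such that a is a perfect square but a + 36 is a perfect square; we check each in order.
For a = 1, 4, 9, 16, 25, 36, 49 the conclusion holds.
a = 64: 64 = 8² and 64 + 36 = 100 = 10².

a = 64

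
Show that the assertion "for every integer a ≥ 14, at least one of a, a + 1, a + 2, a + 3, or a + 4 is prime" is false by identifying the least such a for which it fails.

a = 24

For a = 14, 15, 16, 17, 18, 19, 20, 21, 22, 23 the conclusion holds.
a = 24: 24 = 2 × 12; 25 = 5 × 5; 26 = 2 × 13; 27 = 3 × 9; 28 = 2 × 14 — all composite.
So a = 24 is the smallest counterexample.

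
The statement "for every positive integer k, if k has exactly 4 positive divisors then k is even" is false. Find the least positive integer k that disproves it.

k = 15

We need the least positive integer k for which k has exactly 4 positive divisors but k is odd.
For k = 6, 8, 10, 14 the conclusion holds.
k = 15: divisors of 15: 1, 3, 5, 15; 15 is odd.
So k = 15 is the smallest counterexample.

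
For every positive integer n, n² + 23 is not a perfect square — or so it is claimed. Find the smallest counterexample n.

n = 11

The first 10 eligible values, up to n = 10, all satisfy the conclusion.
n = 11: 11² + 23 = 144 = 12², a perfect square.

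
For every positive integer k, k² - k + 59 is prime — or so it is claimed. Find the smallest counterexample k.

We need the least positive integer k for which k² - k + 59 is not prime.
k = 1: k² - k + 59 = 59, prime.
k = 2: k² - k + 59 = 61, prime.
k = 3: k² - k + 59 = 65 = 5 × 13, composite.
Hence k = 3 is a counterexample.

k = 3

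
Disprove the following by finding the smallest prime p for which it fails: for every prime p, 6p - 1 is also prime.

p = 11

A counterexample is any prime p such that 6p - 1 is not prime; we check each in order.
For p = 2, 3, 5, 7 the conclusion holds.
p = 11: 6p - 1 = 65 = 5 × 13, not prime.
So p = 11 is the smallest counterexample.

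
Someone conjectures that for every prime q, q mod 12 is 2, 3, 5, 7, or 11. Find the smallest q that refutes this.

Check each prime q in order until the claim fails.
For q = 2, 3, 5, 7, 11 the conclusion holds.
q = 13: 13 mod 12 = 1 — not in {2, 3, 5, 7, 11}.
Thus q = 13 disproves the claim, and no smaller q works.

q = 13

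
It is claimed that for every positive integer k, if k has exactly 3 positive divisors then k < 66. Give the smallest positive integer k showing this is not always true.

We need the least positive integer k for which k has exactly 3 positive divisors but the claim fails.
For k = 4, 9, 25, 49 the conclusion holds.
k = 121: τ(121) = 3; 121 ≥ 66.

k = 121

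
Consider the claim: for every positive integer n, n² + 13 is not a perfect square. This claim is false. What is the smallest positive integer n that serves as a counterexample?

n = 6

A counterexample is any positive integer n such that n² + 13 is a perfect square; we check each in order.
For n = 1, 2, 3, 4, 5 the conclusion holds.
n = 6: 6² + 13 = 49 = 7², a perfect square.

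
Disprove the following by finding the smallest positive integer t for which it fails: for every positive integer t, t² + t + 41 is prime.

The first 39 eligible values, up to t = 39, all satisfy the conclusion.
t = 40: t² + t + 41 = 1681 = 41 × 41, composite.
Hence t = 40 is a counterexample.

t = 40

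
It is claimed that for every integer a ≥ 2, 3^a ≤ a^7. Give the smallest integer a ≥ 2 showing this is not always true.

A counterexample is any integer a ≥ 2 such that 3^a > a^7; we check each in order.
The first 17 eligible values, up to a = 18, all satisfy the conclusion.
a = 19: 3^a = 1162261467 and a^7 = 893871739, so 1162261467 > 893871739.
Hence a = 19 is a counterexample.

a = 19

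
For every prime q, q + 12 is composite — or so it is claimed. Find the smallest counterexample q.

q = 5

We need the least prime q for which q + 12 is prime.
q = 2: q + 12 = 14 = 2 × 7, composite.
q = 3: q + 12 = 15 = 3 × 5, composite.
q = 5: q + 12 = 17, prime — not composite.
Hence q = 5 is a counterexample.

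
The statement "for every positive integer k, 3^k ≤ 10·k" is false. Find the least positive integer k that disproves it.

A counterexample is any positive integer k such that 3^k > 10·k; we check each in order.
k = 1: 3^k = 3 and 10·k = 10, so 3 ≤ 10.
k = 2: 3^k = 9 and 10·k = 20, so 9 ≤ 20.
k = 3: 3^k = 27 and 10·k = 30, so 27 ≤ 30.
k = 4: 3^k = 81 and 10·k = 40, so 81 > 40.

k = 4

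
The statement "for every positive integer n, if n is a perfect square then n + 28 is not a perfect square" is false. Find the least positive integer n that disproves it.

A counterexample is any positive integer n such that n is a perfect square but n + 28 is a perfect square; we check each in order.
For n = 1, 4, 9, 16, 25 the conclusion holds.
n = 36: 36 = 6² and 36 + 28 = 64 = 8².
Thus n = 36 disproves the claim, and no smaller n works.

n = 36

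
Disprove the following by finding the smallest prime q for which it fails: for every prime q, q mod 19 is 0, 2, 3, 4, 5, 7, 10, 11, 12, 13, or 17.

Check each prime q in order until the claim fails.
For q = 2, 3, 5, 7, …, 23, 29, 31 the conclusion holds.
q = 37: 37 mod 19 = 18 — not in {0, 2, 3, 4, 5, 7, 10, 11, 12, 13, 17}.

q = 37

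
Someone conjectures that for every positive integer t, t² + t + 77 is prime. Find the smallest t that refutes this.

t = 6

t = 1: t² + t + 77 = 79, prime.
t = 2: t² + t + 77 = 83, prime.
t = 3: t² + t + 77 = 89, prime.
t = 4: t² + t + 77 = 97, prime.
t = 5: t² + t + 77 = 107, prime.
t = 6: t² + t + 77 = 119 = 7 × 17, composite.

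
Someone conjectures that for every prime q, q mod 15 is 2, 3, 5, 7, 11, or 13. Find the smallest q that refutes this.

For q = 2, 3, 5, 7, 11, 13, 17 the conclusion holds.
q = 19: 19 mod 15 = 4 — not in {2, 3, 5, 7, 11, 13}.
Thus q = 19 disproves the claim, and no smaller q works.

q = 19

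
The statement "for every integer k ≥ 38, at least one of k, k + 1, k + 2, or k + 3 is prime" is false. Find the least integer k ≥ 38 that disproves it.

k = 48

For k = 38, 39, 40, 41, 42, 43, 44, 45, 46, 47 the conclusion holds.
k = 48: 48 = 2 × 24; 49 = 7 × 7; 50 = 2 × 25; 51 = 3 × 17 — all composite.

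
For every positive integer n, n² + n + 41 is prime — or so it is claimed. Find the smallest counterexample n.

Check each positive integer n in order until n² + n + 41 is not prime.
For n = 1, 2, 3, 4, …, 37, 38, 39 the conclusion holds.
n = 40: n² + n + 41 = 1681 = 41 × 41, composite.

n = 40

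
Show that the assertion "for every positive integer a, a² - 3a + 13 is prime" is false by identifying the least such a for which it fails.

We need the least positive integer a for which a² - 3a + 13 is not prime.
For a = 1, 2, 3, 4, …, 9, 10, 11 the conclusion holds.
a = 12: a² - 3a + 13 = 121 = 11 × 11, composite.
So a = 12 is the smallest counterexample.

a = 12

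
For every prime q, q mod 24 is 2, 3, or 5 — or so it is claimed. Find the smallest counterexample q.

q = 7

We need the least prime q for which the claim fails.
q = 2: 2 mod 24 = 2.
q = 3: 3 mod 24 = 3.
q = 5: 5 mod 24 = 5.
q = 7: 7 mod 24 = 7 — not in {2, 3, 5}.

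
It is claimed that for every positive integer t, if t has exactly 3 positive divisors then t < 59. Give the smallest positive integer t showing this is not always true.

A counterexample is any positive integer t such that t has exactly 3 positive divisors but the claim fails; we check each in order.
t = 4: τ(4) = 3; 4 < 59.
t = 9: τ(9) = 3; 9 < 59.
t = 25: τ(25) = 3; 25 < 59.
t = 49: τ(49) = 3; 49 < 59.
t = 121: τ(121) = 3; 121 ≥ 59.
So t = 121 is the smallest counterexample.

t = 121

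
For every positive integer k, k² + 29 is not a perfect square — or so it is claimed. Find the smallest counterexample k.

A counterexample is any positive integer k such that k² + 29 is a perfect square; we check each in order.
For k = 1, 2, 3, 4, …, 11, 12, 13 the conclusion holds.
k = 14: 14² + 29 = 225 = 15², a perfect square.
So k = 14 is the smallest counterexample.

k = 14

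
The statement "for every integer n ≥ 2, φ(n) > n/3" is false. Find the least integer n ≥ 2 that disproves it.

n = 6

Check each integer n ≥ 2 in order until the claim fails.
The first 4 eligible values, up to n = 5, all satisfy the conclusion.
n = 6: φ(6) = 2 and 6/3 = 2, so φ(6) ≤ 6/3.
Hence n = 6 is a counterexample.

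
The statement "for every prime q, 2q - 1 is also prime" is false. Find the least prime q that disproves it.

q = 5

We need the least prime q for which 2q - 1 is not prime.
q = 2: 2q - 1 = 3, prime.
q = 3: 2q - 1 = 5, prime.
q = 5: 2q - 1 = 9 = 3 × 3, not prime.
So q = 5 is the smallest counterexample.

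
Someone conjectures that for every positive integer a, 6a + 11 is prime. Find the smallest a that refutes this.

a = 4

We need the least positive integer a for which 6a + 11 is not prime.
For a = 1, 2, 3 the conclusion holds.
a = 4: 6a + 11 = 35 = 5 × 7, composite.
So a = 4 is the smallest counterexample.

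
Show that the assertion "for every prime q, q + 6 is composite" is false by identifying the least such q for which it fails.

q = 5

Check each prime q in order until q + 6 is prime.
q = 2: q + 6 = 8 = 2 × 4, composite.
q = 3: q + 6 = 9 = 3 × 3, composite.
q = 5: q + 6 = 11, prime — not composite.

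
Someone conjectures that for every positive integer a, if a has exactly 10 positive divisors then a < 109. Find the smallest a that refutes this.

a = 112

We need the least positive integer a for which a has exactly 10 positive divisors but the claim fails.
For a = 48, 80 the conclusion holds.
a = 112: τ(112) = 10; 112 ≥ 109.
Thus a = 112 disproves the claim, and no smaller a works.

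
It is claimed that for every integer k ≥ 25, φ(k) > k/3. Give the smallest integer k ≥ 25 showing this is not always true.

k = 30

We need the least integer k ≥ 25 for which the claim fails.
k = 25: φ(25) = 20 and 25/3 = 25/3, so φ(25) > 25/3.
k = 26: φ(26) = 12 and 26/3 = 26/3, so φ(26) > 26/3.
k = 27: φ(27) = 18 and 27/3 = 9, so φ(27) > 27/3.
k = 28: φ(28) = 12 and 28/3 = 28/3, so φ(28) > 28/3.
k = 29: φ(29) = 28 and 29/3 = 29/3, so φ(29) > 29/3.
k = 30: φ(30) = 8 and 30/3 = 10, so φ(30) ≤ 30/3.
Thus k = 30 disproves the claim, and no smaller k works.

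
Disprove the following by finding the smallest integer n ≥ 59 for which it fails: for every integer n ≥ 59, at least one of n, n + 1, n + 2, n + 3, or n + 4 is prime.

n = 62

We need the least integer n ≥ 59 for which n, n + 1, n + 2, n + 3, n + 4 are all composite.
For n = 59, 60, 61 the conclusion holds.
n = 62: 62 = 2 × 31; 63 = 3 × 21; 64 = 2 × 32; 65 = 5 × 13; 66 = 2 × 33 — all composite.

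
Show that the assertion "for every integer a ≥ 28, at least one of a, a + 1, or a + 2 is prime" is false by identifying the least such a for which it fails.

a = 32

A counterexample is any integer a ≥ 28 such that a, a + 1, a + 2 are all composite; we check each in order.
a = 28: 29 is prime.
a = 29: 29 is prime.
a = 30: 31 is prime.
a = 31: 31 is prime.
a = 32: 32 = 2 × 16; 33 = 3 × 11; 34 = 2 × 17 — all composite.
So a = 32 is the smallest counterexample.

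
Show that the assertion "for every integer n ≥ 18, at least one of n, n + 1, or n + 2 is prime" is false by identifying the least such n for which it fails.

n = 20

A counterexample is any integer n ≥ 18 such that n, n + 1, n + 2 are all composite; we check each in order.
For n = 18, 19 the conclusion holds.
n = 20: 20 = 2 × 10; 21 = 3 × 7; 22 = 2 × 11 — all composite.
Thus n = 20 disproves the claim, and no smaller n works.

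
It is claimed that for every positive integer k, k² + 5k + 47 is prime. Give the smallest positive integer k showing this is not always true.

A counterexample is any positive integer k such that k² + 5k + 47 is not prime; we check each in order.
The first 37 eligible values, up to k = 37, all satisfy the conclusion.
k = 38: k² + 5k + 47 = 1681 = 41 × 41, composite.

k = 38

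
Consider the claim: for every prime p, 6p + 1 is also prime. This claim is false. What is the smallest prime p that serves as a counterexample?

We need the least prime p for which 6p + 1 is not prime.
The first 7 eligible values, up to p = 17, all satisfy the conclusion.
p = 19: 6p + 1 = 115 = 5 × 23, not prime.
So p = 19 is the smallest counterexample.

p = 19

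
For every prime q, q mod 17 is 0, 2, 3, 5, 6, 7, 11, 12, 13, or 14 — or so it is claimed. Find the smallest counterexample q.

Check each prime q in order until the claim fails.
For q = 2, 3, 5, 7, …, 31, 37, 41 the conclusion holds.
q = 43: 43 mod 17 = 9 — not in {0, 2, 3, 5, 6, 7, 11, 12, 13, 14}.
So q = 43 is the smallest counterexample.

q = 43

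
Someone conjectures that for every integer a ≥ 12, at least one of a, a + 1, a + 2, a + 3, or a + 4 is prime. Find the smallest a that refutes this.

a = 24

For a = 12, 13, 14, 15, …, 21, 22, 23 the conclusion holds.
a = 24: 24 = 2 × 12; 25 = 5 × 5; 26 = 2 × 13; 27 = 3 × 9; 28 = 2 × 14 — all composite.
Thus a = 24 disproves the claim, and no smaller a works.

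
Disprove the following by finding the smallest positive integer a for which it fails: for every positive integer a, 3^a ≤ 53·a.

a = 6

The first 5 eligible values, up to a = 5, all satisfy the conclusion.
a = 6: 3^a = 729 and 53·a = 318, so 729 > 318.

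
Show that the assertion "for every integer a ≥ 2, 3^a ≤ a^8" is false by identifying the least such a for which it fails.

Check each integer a ≥ 2 in order until 3^a > a^8.
The first 21 eligible values, up to a = 22, all satisfy the conclusion.
a = 23: 3^a = 94143178827 and a^8 = 78310985281, so 94143178827 > 78310985281.

a = 23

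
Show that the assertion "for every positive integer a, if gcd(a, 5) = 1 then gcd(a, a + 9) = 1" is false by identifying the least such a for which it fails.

a = 3

A counterexample is any positive integer a such that gcd(a, 5) = 1 but gcd(a, a + 9) > 1; we check each in order.
For a = 1, 2 the conclusion holds.
a = 3: gcd(3, 12) = 3.
So a = 3 is the smallest counterexample.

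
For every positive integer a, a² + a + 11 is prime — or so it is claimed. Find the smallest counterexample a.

We need the least positive integer a for which a² + a + 11 is not prime.
For a = 1, 2, 3, 4, 5, 6, 7, 8, 9 the conclusion holds.
a = 10: a² + a + 11 = 121 = 11 × 11, composite.

a = 10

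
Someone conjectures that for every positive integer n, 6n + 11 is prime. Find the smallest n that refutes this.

For n = 1, 2, 3 the conclusion holds.
n = 4: 6n + 11 = 35 = 5 × 7, composite.

n = 4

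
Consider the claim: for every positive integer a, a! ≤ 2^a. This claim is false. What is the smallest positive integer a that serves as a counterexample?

Check each positive integer a in order until a! > 2^a.
For a = 1, 2, 3 the conclusion holds.
a = 4: a! = 24 and 2^a = 16, so 24 > 16.
So a = 4 is the smallest counterexample.

a = 4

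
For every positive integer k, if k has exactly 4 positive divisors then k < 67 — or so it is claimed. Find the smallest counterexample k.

A counterexample is any positive integer k such that k has exactly 4 positive divisors but the claim fails; we check each in order.
For k = 6, 8, 10, 14, …, 58, 62, 65 the conclusion holds.
k = 69: τ(69) = 4; 69 ≥ 67.
Hence k = 69 is a counterexample.

k = 69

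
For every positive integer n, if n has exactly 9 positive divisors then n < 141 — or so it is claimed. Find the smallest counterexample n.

n = 196

Check each positive integer n in order until n has exactly 9 positive divisors but the claim fails.
For n = 36, 100 the conclusion holds.
n = 196: τ(196) = 9; 196 ≥ 141.
Thus n = 196 disproves the claim, and no smaller n works.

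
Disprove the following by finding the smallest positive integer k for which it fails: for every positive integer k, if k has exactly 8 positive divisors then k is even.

k = 105

Check each positive integer k in order until k has exactly 8 positive divisors but k is odd.
For k = 24, 30, 40, 42, …, 88, 102, 104 the conclusion holds.
k = 105: divisors of 105: 1, 3, 5, 7, 15, 21, 35, 105; 105 is odd.
Hence k = 105 is a counterexample.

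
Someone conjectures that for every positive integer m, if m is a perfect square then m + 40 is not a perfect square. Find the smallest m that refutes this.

Check each positive integer m in order until m is a perfect square but m + 40 is a perfect square.
m = 1: 1 + 40 = 41, not a perfect square.
m = 4: 4 + 40 = 44, not a perfect square.
m = 9: 9 = 3² and 9 + 40 = 49 = 7².
So m = 9 is the smallest counterexample.

m = 9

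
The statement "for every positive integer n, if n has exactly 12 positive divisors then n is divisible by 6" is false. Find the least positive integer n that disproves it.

n = 140

The first 8 eligible values, up to n = 132, all satisfy the conclusion.
n = 140: τ(140) = 12; 140 mod 6 = 2.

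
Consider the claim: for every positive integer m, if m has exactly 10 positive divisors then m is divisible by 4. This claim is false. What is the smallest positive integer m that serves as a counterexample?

A counterexample is any positive integer m such that m has exactly 10 positive divisors but m is not divisible by 4; we check each in order.
For m = 48, 80, 112 the conclusion holds.
m = 162: τ(162) = 10; 162 mod 4 = 2.
So m = 162 is the smallest counterexample.

m = 162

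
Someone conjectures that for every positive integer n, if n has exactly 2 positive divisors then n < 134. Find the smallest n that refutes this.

n = 137

Check each positive integer n in order until n has exactly 2 positive divisors but the claim fails.
For n = 2, 3, 5, 7, …, 113, 127, 131 the conclusion holds.
n = 137: τ(137) = 2; 137 ≥ 134.
Thus n = 137 disproves the claim, and no smaller n works.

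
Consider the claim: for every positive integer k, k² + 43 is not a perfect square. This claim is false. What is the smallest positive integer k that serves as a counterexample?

Check each positive integer k in order until k² + 43 is a perfect square.
For k = 1, 2, 3, 4, …, 18, 19, 20 the conclusion holds.
k = 21: 21² + 43 = 484 = 22², a perfect square.

k = 21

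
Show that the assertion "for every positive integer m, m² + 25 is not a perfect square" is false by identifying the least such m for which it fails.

Check each positive integer m in order until m² + 25 is a perfect square.
For m = 1, 2, 3, 4, …, 9, 10, 11 the conclusion holds.
m = 12: 12² + 25 = 169 = 13², a perfect square.

m = 12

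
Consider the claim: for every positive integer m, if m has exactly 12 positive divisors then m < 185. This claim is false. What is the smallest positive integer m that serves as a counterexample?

m = 198

Check each positive integer m in order until m has exactly 12 positive divisors but the claim fails.
For m = 60, 72, 84, 90, …, 150, 156, 160 the conclusion holds.
m = 198: τ(198) = 12; 198 ≥ 185.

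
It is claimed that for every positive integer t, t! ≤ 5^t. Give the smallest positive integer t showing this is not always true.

t = 12

Check each positive integer t in order until t! > 5^t.
For t = 1, 2, 3, 4, …, 9, 10, 11 the conclusion holds.
t = 12: t! = 479001600 and 5^t = 244140625, so 479001600 > 244140625.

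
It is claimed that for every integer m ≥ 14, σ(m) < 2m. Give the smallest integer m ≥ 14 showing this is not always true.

A counterexample is any integer m ≥ 14 such that the claim fails; we check each in order.
m = 14: σ(14) = 24; 24 < 28.
m = 15: σ(15) = 24; 24 < 30.
m = 16: σ(16) = 31; 31 < 32.
m = 17: σ(17) = 18; 18 < 34.
m = 18: σ(18) = 39; 39 ≥ 36.

m = 18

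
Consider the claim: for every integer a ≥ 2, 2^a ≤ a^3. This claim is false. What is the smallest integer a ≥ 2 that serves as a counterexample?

We need the least integer a ≥ 2 for which 2^a > a^3.
a = 2: 2^a = 4 and a^3 = 8, so 4 ≤ 8.
a = 3: 2^a = 8 and a^3 = 27, so 8 ≤ 27.
a = 4: 2^a = 16 and a^3 = 64, so 16 ≤ 64.
a = 5: 2^a = 32 and a^3 = 125, so 32 ≤ 125.
a = 6: 2^a = 64 and a^3 = 216, so 64 ≤ 216.
a = 7: 2^a = 128 and a^3 = 343, so 128 ≤ 343.
a = 8: 2^a = 256 and a^3 = 512, so 256 ≤ 512.
a = 9: 2^a = 512 and a^3 = 729, so 512 ≤ 729.
a = 10: 2^a = 1024 and a^3 = 1000, so 1024 > 1000.

a = 10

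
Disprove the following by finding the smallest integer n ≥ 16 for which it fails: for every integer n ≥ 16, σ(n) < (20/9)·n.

The first 8 eligible values, up to n = 23, all satisfy the conclusion.
n = 24: σ(24) = 60; 60 ≥ 160/3.

n = 24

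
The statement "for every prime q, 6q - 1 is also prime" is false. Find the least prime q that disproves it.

q = 11

A counterexample is any prime q such that 6q - 1 is not prime; we check each in order.
q = 2: 6q - 1 = 11, prime.
q = 3: 6q - 1 = 17, prime.
q = 5: 6q - 1 = 29, prime.
q = 7: 6q - 1 = 41, prime.
q = 11: 6q - 1 = 65 = 5 × 13, not prime.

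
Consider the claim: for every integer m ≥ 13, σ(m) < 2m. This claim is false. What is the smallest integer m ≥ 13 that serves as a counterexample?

A counterexample is any integer m ≥ 13 such that the claim fails; we check each in order.
For m = 13, 14, 15, 16, 17 the conclusion holds.
m = 18: σ(18) = 39; 39 ≥ 36.

m = 18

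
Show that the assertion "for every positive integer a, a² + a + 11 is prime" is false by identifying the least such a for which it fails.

a = 10

We need the least positive integer a for which a² + a + 11 is not prime.
The first 9 eligible values, up to a = 9, all satisfy the conclusion.
a = 10: a² + a + 11 = 121 = 11 × 11, composite.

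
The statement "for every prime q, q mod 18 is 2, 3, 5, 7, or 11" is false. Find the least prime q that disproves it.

q = 13

Check each prime q in order until the claim fails.
The first 5 eligible values, up to q = 11, all satisfy the conclusion.
q = 13: 13 mod 18 = 13 — not in {2, 3, 5, 7, 11}.
Hence q = 13 is a counterexample.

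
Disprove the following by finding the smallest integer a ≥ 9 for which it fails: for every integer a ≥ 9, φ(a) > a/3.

We need the least integer a ≥ 9 for which the claim fails.
a = 9: φ(9) = 6 and 9/3 = 3, so φ(9) > 9/3.
a = 10: φ(10) = 4 and 10/3 = 10/3, so φ(10) > 10/3.
a = 11: φ(11) = 10 and 11/3 = 11/3, so φ(11) > 11/3.
a = 12: φ(12) = 4 and 12/3 = 4, so φ(12) ≤ 12/3.
So a = 12 is the smallest counterexample.

a = 12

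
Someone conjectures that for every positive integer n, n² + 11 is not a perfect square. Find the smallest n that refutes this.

n = 5

n = 1: 1² + 11 = 12, not a perfect square.
n = 2: 2² + 11 = 15, not a perfect square.
n = 3: 3² + 11 = 20, not a perfect square.
n = 4: 4² + 11 = 27, not a perfect square.
n = 5: 5² + 11 = 36 = 6², a perfect square.
Hence n = 5 is a counterexample.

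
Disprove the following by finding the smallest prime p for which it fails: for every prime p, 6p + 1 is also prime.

p = 19

We need the least prime p for which 6p + 1 is not prime.
For p = 2, 3, 5, 7, 11, 13, 17 the conclusion holds.
p = 19: 6p + 1 = 115 = 5 × 23, not prime.
Hence p = 19 is a counterexample.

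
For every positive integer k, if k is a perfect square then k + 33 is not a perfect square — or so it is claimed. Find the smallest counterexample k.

A counterexample is any positive integer k such that k is a perfect square but k + 33 is a perfect square; we check each in order.
k = 1: 1 + 33 = 34, not a perfect square.
k = 4: 4 + 33 = 37, not a perfect square.
k = 9: 9 + 33 = 42, not a perfect square.
k = 16: 16 = 4² and 16 + 33 = 49 = 7².
So k = 16 is the smallest counterexample.

k = 16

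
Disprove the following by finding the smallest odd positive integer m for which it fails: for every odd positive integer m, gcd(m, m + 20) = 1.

m = 5

A counterexample is any odd positive integer m such that gcd(m, m + 20) > 1; we check each in order.
For m = 1, 3 the conclusion holds.
m = 5: gcd(5, 25) = 5.
Hence m = 5 is a counterexample.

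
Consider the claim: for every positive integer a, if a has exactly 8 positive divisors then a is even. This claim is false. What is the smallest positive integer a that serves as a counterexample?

For a = 24, 30, 40, 42, …, 88, 102, 104 the conclusion holds.
a = 105: divisors of 105: 1, 3, 5, 7, 15, 21, 35, 105; 105 is odd.

a = 105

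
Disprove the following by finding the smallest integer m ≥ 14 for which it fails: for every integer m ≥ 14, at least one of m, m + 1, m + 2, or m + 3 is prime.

m = 24

The first 10 eligible values, up to m = 23, all satisfy the conclusion.
m = 24: 24 = 2 × 12; 25 = 5 × 5; 26 = 2 × 13; 27 = 3 × 9 — all composite.
Thus m = 24 disproves the claim, and no smaller m works.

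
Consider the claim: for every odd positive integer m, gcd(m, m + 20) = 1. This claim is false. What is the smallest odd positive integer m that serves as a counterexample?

We need the least odd positive integer m for which gcd(m, m + 20) > 1.
m = 1: gcd(1, 21) = 1.
m = 3: gcd(3, 23) = 1.
m = 5: gcd(5, 25) = 5.

m = 5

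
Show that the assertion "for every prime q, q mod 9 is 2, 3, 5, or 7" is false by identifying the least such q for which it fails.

The first 5 eligible values, up to q = 11, all satisfy the conclusion.
q = 13: 13 mod 9 = 4 — not in {2, 3, 5, 7}.
So q = 13 is the smallest counterexample.

q = 13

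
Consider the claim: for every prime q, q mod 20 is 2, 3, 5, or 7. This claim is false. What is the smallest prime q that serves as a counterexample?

The first 4 eligible values, up to q = 7, all satisfy the conclusion.
q = 11: 11 mod 20 = 11 — not in {2, 3, 5, 7}.
So q = 11 is the smallest counterexample.

q = 11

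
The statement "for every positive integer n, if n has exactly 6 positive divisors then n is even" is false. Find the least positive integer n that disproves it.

Check each positive integer n in order until n has exactly 6 positive divisors but n is odd.
For n = 12, 18, 20, 28, 32, 44 the conclusion holds.
n = 45: divisors of 45: 1, 3, 5, 9, 15, 45; 45 is odd.

n = 45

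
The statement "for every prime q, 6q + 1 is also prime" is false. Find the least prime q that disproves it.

q = 2: 6q + 1 = 13, prime.
q = 3: 6q + 1 = 19, prime.
q = 5: 6q + 1 = 31, prime.
q = 7: 6q + 1 = 43, prime.
q = 11: 6q + 1 = 67, prime.
q = 13: 6q + 1 = 79, prime.
q = 17: 6q + 1 = 103, prime.
q = 19: 6q + 1 = 115 = 5 × 23, not prime.

q = 19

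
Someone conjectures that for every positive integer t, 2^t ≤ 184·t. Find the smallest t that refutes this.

Check each positive integer t in order until 2^t > 184·t.
For t = 1, 2, 3, 4, 5, 6, 7, 8, 9, 10 the conclusion holds.
t = 11: 2^t = 2048 and 184·t = 2024, so 2048 > 2024.
So t = 11 is the smallest counterexample.

t = 11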